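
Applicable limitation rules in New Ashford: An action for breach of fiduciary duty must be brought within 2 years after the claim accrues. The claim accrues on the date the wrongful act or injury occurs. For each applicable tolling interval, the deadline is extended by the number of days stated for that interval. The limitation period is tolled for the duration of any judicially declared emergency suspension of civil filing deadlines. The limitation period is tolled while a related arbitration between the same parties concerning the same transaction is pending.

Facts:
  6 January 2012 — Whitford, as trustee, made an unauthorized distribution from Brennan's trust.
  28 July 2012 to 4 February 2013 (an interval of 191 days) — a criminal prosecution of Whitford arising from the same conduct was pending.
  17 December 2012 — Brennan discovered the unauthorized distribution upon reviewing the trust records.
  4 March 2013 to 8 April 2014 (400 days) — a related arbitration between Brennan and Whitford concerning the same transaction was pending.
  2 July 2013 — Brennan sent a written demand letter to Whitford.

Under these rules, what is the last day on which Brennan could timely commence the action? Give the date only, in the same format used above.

The claim accrued on 6 January 2012, when the wrongful act occurred; under the stated occurrence rule the 17 December 2012 discovery does not delay accrual.
2 years from 6 January 2012 is 6 January 2014.
Because the pending related arbitration ran from 4 March 2013 to 8 April 2014, the deadline is extended by 400 days to 10 February 2015.
No stated provision tolls the period for a criminal prosecution, so the interval from 28 July 2012 to 4 February 2013 has no effect on the deadline.
The other events in the timeline have no effect on the limitation period under the stated rules.

10 February 2015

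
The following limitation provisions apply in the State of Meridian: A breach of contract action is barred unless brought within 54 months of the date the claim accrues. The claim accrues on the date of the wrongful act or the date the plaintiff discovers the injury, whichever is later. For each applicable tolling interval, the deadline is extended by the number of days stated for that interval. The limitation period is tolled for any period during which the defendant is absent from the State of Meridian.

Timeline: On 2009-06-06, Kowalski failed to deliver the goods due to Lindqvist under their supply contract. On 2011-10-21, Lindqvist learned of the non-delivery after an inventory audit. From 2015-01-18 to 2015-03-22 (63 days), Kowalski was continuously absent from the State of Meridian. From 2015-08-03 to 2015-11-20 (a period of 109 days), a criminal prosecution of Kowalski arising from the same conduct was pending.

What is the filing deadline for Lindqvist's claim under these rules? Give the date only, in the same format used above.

2016-06-23

Because discovery on 2011-10-21 post-dates the 2009-06-06 act, accrual under the later-of rule falls on 2011-10-21.
The untolled deadline — 54 months after 2011-10-21 — is 2016-04-21.
The period was tolled for 63 days by the defendant's absence from the jurisdiction (2015-01-18 to 2015-03-22), pushing the deadline to 2016-06-23.
Although a criminal prosecution ran from 2015-08-03 to 2015-11-20, the stated rules do not make that a tolling event, so it is disregarded.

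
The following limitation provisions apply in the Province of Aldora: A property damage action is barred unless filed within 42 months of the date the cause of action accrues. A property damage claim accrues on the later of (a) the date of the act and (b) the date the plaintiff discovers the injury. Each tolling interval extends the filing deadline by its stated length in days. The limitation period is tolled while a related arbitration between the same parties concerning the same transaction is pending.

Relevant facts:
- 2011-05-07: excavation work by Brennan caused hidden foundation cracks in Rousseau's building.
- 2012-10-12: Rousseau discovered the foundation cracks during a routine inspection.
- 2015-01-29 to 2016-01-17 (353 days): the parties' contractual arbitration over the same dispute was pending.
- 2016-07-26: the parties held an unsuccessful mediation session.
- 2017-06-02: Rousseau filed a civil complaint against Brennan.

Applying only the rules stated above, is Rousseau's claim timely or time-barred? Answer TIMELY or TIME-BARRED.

Taking the later of the act (2011-05-07) and discovery (2012-10-12), the claim accrued on 2012-10-12.
Adding the 42 months base period to 2012-10-12 gives a deadline of 2016-04-12, before any tolling.
The pending related arbitration from 2015-01-29 to 2016-01-17 tolled the period for 353 days, extending the deadline to 2017-03-31.
None of the other events listed affects the running of the period under the stated rules.
The 2017-06-02 filing falls after the 2017-03-31 deadline; the claim is time-barred.

TIME-BARRED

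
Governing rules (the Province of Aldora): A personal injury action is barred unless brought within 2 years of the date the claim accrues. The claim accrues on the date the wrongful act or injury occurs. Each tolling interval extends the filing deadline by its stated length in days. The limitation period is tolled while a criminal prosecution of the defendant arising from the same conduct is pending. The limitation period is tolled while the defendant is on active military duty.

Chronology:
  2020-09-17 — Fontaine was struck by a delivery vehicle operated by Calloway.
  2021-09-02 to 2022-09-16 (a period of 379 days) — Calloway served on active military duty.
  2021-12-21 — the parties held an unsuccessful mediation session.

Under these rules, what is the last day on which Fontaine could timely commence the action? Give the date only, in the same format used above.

The claim accrued on 2020-09-17, when the wrongful act occurred.
2 years from 2020-09-17 is 2022-09-17.
The period was tolled for 379 days by the defendant's active military service (2021-09-02 to 2022-09-16), pushing the deadline to 2023-10-01.
The other events in the timeline have no effect on the limitation period under the stated rules.

2023-10-01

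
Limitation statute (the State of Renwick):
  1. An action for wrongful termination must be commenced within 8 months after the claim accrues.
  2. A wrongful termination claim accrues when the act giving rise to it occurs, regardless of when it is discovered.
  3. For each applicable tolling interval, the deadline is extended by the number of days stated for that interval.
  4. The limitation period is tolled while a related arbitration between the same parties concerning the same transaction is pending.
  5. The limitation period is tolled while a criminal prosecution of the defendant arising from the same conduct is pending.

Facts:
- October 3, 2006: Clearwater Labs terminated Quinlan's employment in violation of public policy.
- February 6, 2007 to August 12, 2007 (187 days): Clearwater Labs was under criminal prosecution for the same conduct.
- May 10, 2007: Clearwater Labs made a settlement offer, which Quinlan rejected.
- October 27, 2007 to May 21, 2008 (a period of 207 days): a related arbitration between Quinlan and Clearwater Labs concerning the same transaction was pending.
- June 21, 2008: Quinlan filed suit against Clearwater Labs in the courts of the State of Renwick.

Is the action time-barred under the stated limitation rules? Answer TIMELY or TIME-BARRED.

TIMELY

The limitation period began to run on October 3, 2006.
The untolled deadline — 8 months after October 3, 2006 — is June 3, 2007.
The period was tolled for 187 days by the pending criminal prosecution (February 6, 2007 to August 12, 2007), pushing the deadline to December 7, 2007.
Because the pending related arbitration ran from October 27, 2007 to May 21, 2008, the deadline is extended by 207 days to July 1, 2008.
Nothing else in the chronology tolls or restarts the period.
Quinlan filed on June 21, 2008, before the July 1, 2008 deadline, so the action is timely.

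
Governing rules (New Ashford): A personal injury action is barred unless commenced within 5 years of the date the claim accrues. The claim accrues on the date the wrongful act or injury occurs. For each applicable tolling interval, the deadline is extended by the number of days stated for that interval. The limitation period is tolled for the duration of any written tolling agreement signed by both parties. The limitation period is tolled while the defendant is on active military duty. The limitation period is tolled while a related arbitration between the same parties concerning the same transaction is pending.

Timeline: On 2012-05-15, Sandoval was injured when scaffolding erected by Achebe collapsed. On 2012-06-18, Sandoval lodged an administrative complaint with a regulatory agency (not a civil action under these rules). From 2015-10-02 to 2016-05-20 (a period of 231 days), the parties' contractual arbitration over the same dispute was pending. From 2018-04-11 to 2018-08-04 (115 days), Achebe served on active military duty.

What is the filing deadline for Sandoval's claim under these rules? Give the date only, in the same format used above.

The claim accrued on 2012-05-15, when the wrongful act occurred.
The untolled deadline — 5 years after 2012-05-15 — is 2017-05-15.
The period was tolled for 231 days by the pending related arbitration (2015-10-02 to 2016-05-20), pushing the deadline to 2018-01-01.
The defendant's active military service starting 2018-04-11 came too late — the period had run on 2018-01-01 — and so does not extend the deadline.
Nothing else in the chronology tolls or restarts the period.

2018-01-01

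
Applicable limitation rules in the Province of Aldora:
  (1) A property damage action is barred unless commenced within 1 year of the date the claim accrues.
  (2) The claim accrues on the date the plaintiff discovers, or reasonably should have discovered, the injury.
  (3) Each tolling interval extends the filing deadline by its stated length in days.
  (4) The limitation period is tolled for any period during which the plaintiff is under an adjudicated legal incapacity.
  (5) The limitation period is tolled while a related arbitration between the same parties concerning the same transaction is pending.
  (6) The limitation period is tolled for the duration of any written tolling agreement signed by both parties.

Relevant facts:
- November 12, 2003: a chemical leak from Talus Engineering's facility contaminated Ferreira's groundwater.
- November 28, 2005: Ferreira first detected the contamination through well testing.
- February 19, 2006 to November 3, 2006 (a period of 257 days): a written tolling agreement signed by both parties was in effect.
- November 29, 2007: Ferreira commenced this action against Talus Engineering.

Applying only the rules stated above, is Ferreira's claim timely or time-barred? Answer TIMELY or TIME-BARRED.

Accrual is tied to discovery, so the period began on November 28, 2005 rather than on November 12, 2003 when the act occurred.
Adding the 1 year base period to November 28, 2005 gives a deadline of November 28, 2006, before any tolling.
The period was tolled for 257 days by the written tolling agreement (February 19, 2006 to November 3, 2006), pushing the deadline to August 12, 2007.
Ferreira filed on November 29, 2007, after the August 12, 2007 deadline, so the action is time-barred.

TIME-BARRED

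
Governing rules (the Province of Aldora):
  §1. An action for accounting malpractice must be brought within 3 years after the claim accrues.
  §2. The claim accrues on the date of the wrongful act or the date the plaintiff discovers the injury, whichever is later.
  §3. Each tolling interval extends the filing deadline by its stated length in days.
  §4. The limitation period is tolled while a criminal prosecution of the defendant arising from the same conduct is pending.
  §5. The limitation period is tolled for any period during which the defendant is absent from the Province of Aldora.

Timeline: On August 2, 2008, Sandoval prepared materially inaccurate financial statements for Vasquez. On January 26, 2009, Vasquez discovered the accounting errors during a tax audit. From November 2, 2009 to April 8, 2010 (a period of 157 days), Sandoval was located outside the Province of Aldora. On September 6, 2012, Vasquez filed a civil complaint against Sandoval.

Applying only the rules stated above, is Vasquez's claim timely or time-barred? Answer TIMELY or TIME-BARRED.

The claim accrued on January 26, 2009 — the later of the August 2, 2008 act and the January 26, 2009 discovery.
3 years from January 26, 2009 is January 26, 2012.
The period was tolled for 157 days by the defendant's absence from the jurisdiction (November 2, 2009 to April 8, 2010), pushing the deadline to July 1, 2012.
Vasquez filed on September 6, 2012, after the July 1, 2012 deadline, so the action is time-barred.

TIME-BARRED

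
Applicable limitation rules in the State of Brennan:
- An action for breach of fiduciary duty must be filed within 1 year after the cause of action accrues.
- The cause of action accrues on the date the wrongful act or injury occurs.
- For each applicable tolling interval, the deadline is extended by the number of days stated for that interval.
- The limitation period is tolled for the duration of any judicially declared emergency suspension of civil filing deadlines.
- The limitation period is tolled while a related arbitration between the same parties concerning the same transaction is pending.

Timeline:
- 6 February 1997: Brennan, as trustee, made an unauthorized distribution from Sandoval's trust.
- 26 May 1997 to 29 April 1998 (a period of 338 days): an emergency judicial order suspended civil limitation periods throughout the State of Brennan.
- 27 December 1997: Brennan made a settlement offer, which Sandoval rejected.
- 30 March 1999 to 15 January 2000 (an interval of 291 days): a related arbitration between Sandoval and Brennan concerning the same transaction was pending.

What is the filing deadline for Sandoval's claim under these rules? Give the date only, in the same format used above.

10 January 1999

The limitation period began to run on 6 February 1997.
1 year from 6 February 1997 is 6 February 1998.
The emergency suspension of filing deadlines from 26 May 1997 to 29 April 1998 tolled the period for 338 days, extending the deadline to 10 January 1999.
The pending related arbitration from 30 March 1999 to 15 January 2000 began after the period had already run on 10 January 1999, so it has no tolling effect.
None of the other events listed affects the running of the period under the stated rules.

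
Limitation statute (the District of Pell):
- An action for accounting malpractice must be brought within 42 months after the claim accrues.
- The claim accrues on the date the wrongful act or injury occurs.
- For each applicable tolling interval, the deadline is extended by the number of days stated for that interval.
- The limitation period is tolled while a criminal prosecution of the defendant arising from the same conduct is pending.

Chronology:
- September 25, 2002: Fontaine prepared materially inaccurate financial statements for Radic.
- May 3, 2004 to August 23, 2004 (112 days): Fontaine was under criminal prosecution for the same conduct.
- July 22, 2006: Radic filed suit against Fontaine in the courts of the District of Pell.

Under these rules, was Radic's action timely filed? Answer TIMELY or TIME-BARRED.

The limitation period began to run on September 25, 2002.
Adding the 42 months base period to September 25, 2002 gives a deadline of March 25, 2006, before any tolling.
The pending criminal prosecution from May 3, 2004 to August 23, 2004 tolled the period for 112 days, extending the deadline to July 15, 2006.
The July 22, 2006 filing falls after the July 15, 2006 deadline; the claim is time-barred.

TIME-BARRED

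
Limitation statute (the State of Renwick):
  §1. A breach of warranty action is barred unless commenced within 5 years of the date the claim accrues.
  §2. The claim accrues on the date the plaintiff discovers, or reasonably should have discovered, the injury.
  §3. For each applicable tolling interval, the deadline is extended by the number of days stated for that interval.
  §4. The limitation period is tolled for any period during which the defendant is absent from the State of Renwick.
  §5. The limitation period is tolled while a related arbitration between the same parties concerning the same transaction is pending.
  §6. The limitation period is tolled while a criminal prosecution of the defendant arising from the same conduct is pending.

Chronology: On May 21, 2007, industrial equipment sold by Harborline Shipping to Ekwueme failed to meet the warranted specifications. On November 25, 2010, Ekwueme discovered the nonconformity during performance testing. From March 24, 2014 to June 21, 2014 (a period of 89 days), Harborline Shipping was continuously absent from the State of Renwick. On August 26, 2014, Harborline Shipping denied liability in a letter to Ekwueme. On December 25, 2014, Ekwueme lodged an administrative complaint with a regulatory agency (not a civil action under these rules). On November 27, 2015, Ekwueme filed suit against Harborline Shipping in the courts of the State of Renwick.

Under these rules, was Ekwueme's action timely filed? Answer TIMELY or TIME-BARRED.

TIMELY

Under the discovery rule, the claim accrued on November 25, 2010, when Ekwueme discovered the injury — not on the May 21, 2007 date of the underlying act.
The untolled deadline — 5 years after November 25, 2010 — is November 25, 2015.
The defendant's absence from the jurisdiction from March 24, 2014 to June 21, 2014 tolled the period for 89 days, extending the deadline to February 22, 2016.
Nothing else in the chronology tolls or restarts the period.
Ekwueme filed on November 27, 2015, before the February 22, 2016 deadline, so the action is timely.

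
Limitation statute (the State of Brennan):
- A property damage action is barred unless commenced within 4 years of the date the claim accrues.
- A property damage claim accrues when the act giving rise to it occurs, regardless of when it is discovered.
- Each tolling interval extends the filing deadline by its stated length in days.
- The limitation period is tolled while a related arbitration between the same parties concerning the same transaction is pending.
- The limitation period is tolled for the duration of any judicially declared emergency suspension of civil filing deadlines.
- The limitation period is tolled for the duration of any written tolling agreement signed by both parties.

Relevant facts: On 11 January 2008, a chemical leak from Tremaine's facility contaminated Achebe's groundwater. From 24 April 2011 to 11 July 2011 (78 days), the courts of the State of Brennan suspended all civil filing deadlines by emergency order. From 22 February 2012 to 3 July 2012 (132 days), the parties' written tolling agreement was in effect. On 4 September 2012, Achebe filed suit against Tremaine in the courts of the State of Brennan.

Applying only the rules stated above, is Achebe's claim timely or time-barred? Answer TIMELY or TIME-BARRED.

The limitation period began to run on 11 January 2008.
4 years from 11 January 2008 is 11 January 2012.
Because the emergency suspension of filing deadlines ran from 24 April 2011 to 11 July 2011, the deadline is extended by 78 days to 29 March 2012.
The period was tolled for 132 days by the written tolling agreement (22 February 2012 to 3 July 2012), pushing the deadline to 8 August 2012.
Filing on 4 September 2012 missed the 8 August 2012 deadline — the action is time-barred.

TIME-BARRED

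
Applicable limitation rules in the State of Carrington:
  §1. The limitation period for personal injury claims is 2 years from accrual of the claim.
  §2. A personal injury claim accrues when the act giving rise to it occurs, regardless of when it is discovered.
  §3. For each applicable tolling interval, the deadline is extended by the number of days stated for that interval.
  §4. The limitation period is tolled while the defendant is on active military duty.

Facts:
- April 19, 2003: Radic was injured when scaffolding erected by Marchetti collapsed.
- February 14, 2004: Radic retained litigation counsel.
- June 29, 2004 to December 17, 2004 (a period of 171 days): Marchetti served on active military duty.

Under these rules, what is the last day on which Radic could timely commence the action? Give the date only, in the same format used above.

The claim accrued on April 19, 2003, when the wrongful act occurred.
The untolled deadline — 2 years after April 19, 2003 — is April 19, 2005.
Because the defendant's active military service ran from June 29, 2004 to December 17, 2004, the deadline is extended by 171 days to October 7, 2005.
None of the other events listed affects the running of the period under the stated rules.

October 7, 2005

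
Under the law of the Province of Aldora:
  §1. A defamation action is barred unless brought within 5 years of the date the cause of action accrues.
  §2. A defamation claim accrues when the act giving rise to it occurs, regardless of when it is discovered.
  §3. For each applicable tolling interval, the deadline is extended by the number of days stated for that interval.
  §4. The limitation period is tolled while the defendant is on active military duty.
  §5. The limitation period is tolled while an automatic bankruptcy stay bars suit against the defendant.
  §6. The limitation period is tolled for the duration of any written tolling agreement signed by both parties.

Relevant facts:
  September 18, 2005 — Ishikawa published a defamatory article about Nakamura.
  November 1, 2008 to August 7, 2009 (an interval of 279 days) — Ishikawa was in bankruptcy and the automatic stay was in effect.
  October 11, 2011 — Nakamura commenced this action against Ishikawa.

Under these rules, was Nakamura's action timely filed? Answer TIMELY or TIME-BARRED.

TIME-BARRED

The claim accrued on September 18, 2005, when the wrongful act occurred.
5 years from September 18, 2005 is September 18, 2010.
Because the automatic bankruptcy stay ran from November 1, 2008 to August 7, 2009, the deadline is extended by 279 days to June 24, 2011.
Nakamura filed on October 11, 2011, after the June 24, 2011 deadline, so the action is time-barred.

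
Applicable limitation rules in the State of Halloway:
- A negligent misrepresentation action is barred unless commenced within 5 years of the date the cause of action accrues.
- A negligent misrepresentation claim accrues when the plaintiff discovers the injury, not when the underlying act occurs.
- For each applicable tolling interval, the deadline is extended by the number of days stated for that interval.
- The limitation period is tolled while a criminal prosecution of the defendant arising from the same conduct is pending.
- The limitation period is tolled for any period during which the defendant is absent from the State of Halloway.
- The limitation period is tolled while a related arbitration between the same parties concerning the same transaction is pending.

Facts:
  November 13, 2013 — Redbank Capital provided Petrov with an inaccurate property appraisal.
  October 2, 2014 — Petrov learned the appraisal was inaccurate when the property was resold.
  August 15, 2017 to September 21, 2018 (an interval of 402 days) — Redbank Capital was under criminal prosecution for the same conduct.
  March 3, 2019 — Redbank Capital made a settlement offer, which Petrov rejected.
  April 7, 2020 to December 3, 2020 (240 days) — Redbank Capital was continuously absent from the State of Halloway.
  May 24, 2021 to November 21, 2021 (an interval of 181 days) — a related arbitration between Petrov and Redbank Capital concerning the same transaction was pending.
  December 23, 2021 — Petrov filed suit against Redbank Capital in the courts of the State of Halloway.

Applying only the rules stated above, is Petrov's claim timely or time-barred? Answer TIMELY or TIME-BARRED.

The claim did not accrue until Petrov discovered the injury on October 2, 2014; the November 13, 2013 act date does not start the clock under the stated rule.
Adding the 5 years base period to October 2, 2014 gives a deadline of October 2, 2019, before any tolling.
Because the pending criminal prosecution ran from August 15, 2017 to September 21, 2018, the deadline is extended by 402 days to November 7, 2020.
The defendant's absence from the jurisdiction from April 7, 2020 to December 3, 2020 tolled the period for 240 days, extending the deadline to July 5, 2021.
The pending related arbitration from May 24, 2021 to November 21, 2021 tolled the period for 181 days, extending the deadline to January 2, 2022.
None of the other events listed affects the running of the period under the stated rules.
Petrov filed on December 23, 2021, before the January 2, 2022 deadline, so the action is timely.

TIMELY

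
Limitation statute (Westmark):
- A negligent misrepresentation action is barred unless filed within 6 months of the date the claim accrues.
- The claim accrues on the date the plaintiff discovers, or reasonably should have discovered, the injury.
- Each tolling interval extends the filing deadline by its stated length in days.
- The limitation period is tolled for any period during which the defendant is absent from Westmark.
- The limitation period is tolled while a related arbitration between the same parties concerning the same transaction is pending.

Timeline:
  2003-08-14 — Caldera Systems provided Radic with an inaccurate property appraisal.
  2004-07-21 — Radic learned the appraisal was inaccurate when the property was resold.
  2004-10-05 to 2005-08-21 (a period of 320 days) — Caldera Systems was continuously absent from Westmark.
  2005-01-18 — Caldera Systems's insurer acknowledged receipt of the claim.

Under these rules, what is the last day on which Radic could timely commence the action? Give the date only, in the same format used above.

2005-12-07

The claim did not accrue until Radic discovered the injury on 2004-07-21; the 2003-08-14 act date does not start the clock under the stated rule.
The untolled deadline — 6 months after 2004-07-21 — is 2005-01-21.
The defendant's absence from the jurisdiction from 2004-10-05 to 2005-08-21 tolled the period for 320 days, extending the deadline to 2005-12-07.
Nothing else in the chronology tolls or restarts the period.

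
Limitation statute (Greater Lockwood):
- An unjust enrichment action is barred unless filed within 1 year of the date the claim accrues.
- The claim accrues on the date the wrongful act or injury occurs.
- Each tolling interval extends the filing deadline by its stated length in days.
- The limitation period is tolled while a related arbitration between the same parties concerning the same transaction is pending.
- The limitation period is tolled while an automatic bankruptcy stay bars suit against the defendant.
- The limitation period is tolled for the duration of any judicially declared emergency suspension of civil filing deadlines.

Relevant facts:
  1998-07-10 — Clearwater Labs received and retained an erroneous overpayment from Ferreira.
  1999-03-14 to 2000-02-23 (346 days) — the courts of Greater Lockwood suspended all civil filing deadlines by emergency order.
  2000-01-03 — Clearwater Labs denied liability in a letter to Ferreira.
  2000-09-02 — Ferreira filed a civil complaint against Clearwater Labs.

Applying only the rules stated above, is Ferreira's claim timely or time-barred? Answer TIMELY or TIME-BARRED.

TIME-BARRED

The claim accrued on 1998-07-10, the date of the act.
Adding the 1 year base period to 1998-07-10 gives a deadline of 1999-07-10, before any tolling.
The emergency suspension of filing deadlines from 1999-03-14 to 2000-02-23 tolled the period for 346 days, extending the deadline to 2000-06-20.
Nothing else in the chronology tolls or restarts the period.
Filing on 2000-09-02 missed the 2000-06-20 deadline — the action is time-barred.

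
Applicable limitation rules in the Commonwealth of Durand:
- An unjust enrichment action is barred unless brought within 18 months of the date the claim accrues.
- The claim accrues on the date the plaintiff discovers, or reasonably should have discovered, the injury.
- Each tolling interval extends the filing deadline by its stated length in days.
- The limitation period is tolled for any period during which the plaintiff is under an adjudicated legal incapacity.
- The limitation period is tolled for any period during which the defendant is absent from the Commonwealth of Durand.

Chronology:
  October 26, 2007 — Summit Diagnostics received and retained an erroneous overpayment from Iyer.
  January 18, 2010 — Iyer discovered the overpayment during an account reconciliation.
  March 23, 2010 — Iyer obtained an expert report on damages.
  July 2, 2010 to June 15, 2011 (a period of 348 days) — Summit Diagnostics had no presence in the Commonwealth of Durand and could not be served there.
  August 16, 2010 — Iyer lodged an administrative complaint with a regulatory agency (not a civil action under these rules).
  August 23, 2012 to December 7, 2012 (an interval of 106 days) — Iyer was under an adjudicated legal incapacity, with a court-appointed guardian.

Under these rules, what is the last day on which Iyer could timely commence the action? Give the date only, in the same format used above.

June 30, 2012

The claim did not accrue until Iyer discovered the injury on January 18, 2010; the October 26, 2007 act date does not start the clock under the stated rule.
Adding the 18 months base period to January 18, 2010 gives a deadline of July 18, 2011, before any tolling.
The defendant's absence from the jurisdiction from July 2, 2010 to June 15, 2011 tolled the period for 348 days, extending the deadline to June 30, 2012.
The plaintiff's legal incapacity from August 23, 2012 to December 7, 2012 began after the period had already run on June 30, 2012, so it has no tolling effect.
None of the other events listed affects the running of the period under the stated rules.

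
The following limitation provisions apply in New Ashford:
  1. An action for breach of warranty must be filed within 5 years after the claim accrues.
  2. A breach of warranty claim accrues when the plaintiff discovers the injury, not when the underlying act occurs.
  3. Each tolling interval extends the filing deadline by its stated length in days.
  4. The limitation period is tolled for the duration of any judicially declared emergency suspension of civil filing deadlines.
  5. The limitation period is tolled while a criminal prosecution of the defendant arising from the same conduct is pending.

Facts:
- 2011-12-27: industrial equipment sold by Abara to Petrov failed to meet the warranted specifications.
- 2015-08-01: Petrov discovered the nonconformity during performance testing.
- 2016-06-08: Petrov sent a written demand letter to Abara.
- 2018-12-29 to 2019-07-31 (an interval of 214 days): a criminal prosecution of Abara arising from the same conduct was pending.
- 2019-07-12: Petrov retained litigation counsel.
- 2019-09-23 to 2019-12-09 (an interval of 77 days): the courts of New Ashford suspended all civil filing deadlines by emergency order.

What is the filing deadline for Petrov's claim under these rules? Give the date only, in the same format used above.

The claim did not accrue until Petrov discovered the injury on 2015-08-01; the 2011-12-27 act date does not start the clock under the stated rule.
5 years from 2015-08-01 is 2020-08-01.
The period was tolled for 214 days by the pending criminal prosecution (2018-12-29 to 2019-07-31), pushing the deadline to 2021-03-03.
Because the emergency suspension of filing deadlines ran from 2019-09-23 to 2019-12-09, the deadline is extended by 77 days to 2021-05-19.
None of the other events listed affects the running of the period under the stated rules.

2021-05-19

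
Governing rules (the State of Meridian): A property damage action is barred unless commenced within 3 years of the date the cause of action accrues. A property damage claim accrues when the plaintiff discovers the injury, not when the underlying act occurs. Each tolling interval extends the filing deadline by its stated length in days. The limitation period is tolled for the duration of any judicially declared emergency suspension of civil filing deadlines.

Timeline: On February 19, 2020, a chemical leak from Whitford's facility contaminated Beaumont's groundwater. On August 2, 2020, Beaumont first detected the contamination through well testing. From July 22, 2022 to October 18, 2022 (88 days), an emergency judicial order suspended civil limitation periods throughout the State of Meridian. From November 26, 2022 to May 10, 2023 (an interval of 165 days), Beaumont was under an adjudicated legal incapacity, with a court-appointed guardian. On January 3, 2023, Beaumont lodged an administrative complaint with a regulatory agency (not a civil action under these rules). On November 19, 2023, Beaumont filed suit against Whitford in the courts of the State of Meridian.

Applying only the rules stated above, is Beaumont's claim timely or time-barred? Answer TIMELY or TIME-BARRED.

Under the discovery rule, the claim accrued on August 2, 2020, when Beaumont discovered the injury — not on the February 19, 2020 date of the underlying act.
Adding the 3 years base period to August 2, 2020 gives a deadline of August 2, 2023, before any tolling.
The period was tolled for 88 days by the emergency suspension of filing deadlines (July 22, 2022 to October 18, 2022), pushing the deadline to October 29, 2023.
No stated provision tolls the period for the plaintiff's incapacity, so the interval from November 26, 2022 to May 10, 2023 has no effect on the deadline.
None of the other events listed affects the running of the period under the stated rules.
Filing on November 19, 2023 missed the October 29, 2023 deadline — the action is time-barred.

TIME-BARRED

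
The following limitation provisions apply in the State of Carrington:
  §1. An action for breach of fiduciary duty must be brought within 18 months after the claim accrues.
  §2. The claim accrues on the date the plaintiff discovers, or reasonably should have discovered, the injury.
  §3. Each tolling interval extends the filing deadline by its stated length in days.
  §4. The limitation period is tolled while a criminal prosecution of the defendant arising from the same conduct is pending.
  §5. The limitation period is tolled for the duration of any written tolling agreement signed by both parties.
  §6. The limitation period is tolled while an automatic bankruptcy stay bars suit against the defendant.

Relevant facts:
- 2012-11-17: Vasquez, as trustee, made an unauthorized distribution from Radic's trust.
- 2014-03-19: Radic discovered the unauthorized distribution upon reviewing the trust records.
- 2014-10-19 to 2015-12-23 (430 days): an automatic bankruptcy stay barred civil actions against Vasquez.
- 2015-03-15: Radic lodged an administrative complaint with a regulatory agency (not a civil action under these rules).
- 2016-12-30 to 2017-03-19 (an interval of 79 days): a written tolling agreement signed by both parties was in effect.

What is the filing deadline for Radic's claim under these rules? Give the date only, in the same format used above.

2016-11-22

The claim did not accrue until Radic discovered the injury on 2014-03-19; the 2012-11-17 act date does not start the clock under the stated rule.
The untolled deadline — 18 months after 2014-03-19 — is 2015-09-19.
The automatic bankruptcy stay from 2014-10-19 to 2015-12-23 tolled the period for 430 days, extending the deadline to 2016-11-22.
By the time the written tolling agreement began on 2016-12-30, the limitation period had already expired on 2016-11-22; that interval cannot revive it.
The other events in the timeline have no effect on the limitation period under the stated rules.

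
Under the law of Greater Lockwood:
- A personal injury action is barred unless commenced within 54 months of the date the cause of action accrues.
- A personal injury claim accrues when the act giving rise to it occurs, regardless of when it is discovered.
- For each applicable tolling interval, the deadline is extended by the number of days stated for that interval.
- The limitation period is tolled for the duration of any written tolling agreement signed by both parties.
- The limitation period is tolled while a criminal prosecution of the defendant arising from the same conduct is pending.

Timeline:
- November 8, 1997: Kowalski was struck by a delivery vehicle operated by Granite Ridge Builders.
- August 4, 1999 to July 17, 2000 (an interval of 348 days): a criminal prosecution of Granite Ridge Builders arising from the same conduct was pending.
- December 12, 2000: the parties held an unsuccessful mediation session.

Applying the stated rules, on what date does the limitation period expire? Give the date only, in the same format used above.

April 21, 2003

The limitation period began to run on November 8, 1997.
The untolled deadline — 54 months after November 8, 1997 — is May 8, 2002.
The pending criminal prosecution from August 4, 1999 to July 17, 2000 tolled the period for 348 days, extending the deadline to April 21, 2003.
The other events in the timeline have no effect on the limitation period under the stated rules.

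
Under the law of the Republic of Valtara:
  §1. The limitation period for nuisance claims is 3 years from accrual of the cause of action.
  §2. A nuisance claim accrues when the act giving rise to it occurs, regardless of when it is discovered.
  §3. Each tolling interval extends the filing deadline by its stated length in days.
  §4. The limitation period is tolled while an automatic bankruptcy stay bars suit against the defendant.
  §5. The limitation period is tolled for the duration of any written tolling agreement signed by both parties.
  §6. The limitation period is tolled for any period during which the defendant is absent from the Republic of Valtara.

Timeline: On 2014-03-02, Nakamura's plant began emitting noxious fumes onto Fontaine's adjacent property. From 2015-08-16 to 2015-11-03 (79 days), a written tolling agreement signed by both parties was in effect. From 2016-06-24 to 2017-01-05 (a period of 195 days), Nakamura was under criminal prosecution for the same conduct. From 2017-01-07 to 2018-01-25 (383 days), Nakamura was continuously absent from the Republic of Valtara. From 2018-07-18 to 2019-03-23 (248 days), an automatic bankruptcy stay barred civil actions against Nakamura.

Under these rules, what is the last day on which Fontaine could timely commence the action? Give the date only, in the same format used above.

2018-06-07

The claim accrued on 2014-03-02, when the wrongful act occurred.
Adding the 3 years base period to 2014-03-02 gives a deadline of 2017-03-02, before any tolling.
The written tolling agreement from 2015-08-16 to 2015-11-03 tolled the period for 79 days, extending the deadline to 2017-05-20.
The period was tolled for 383 days by the defendant's absence from the jurisdiction (2017-01-07 to 2018-01-25), pushing the deadline to 2018-06-07.
The automatic bankruptcy stay from 2018-07-18 to 2019-03-23 began after the period had already run on 2018-06-07, so it has no tolling effect.
Although a criminal prosecution ran from 2016-06-24 to 2017-01-05, the stated rules do not make that a tolling event, so it is disregarded.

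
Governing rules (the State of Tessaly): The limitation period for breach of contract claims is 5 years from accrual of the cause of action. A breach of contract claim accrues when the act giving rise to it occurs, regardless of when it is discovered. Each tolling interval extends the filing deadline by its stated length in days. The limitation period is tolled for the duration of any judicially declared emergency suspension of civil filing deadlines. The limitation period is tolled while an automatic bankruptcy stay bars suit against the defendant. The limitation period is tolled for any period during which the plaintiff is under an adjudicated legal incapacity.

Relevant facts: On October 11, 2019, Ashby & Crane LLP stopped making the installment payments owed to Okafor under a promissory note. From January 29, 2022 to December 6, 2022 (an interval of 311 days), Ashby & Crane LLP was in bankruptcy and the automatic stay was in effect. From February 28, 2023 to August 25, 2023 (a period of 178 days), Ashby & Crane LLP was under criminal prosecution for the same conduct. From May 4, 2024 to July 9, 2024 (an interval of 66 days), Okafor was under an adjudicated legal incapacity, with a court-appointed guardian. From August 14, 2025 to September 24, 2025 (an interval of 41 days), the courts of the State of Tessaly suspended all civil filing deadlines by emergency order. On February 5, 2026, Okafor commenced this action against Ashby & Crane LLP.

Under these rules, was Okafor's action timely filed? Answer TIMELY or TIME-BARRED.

TIME-BARRED

The limitation period began to run on October 11, 2019.
5 years from October 11, 2019 is October 11, 2024.
Because the automatic bankruptcy stay ran from January 29, 2022 to December 6, 2022, the deadline is extended by 311 days to August 18, 2025.
The plaintiff's legal incapacity from May 4, 2024 to July 9, 2024 tolled the period for 66 days, extending the deadline to October 23, 2025.
The period was tolled for 41 days by the emergency suspension of filing deadlines (August 14, 2025 to September 24, 2025), pushing the deadline to December 3, 2025.
The pending criminal prosecution from February 28, 2023 to August 25, 2023 does not toll the period, because no stated rule makes a criminal prosecution a tolling event.
Okafor filed on February 5, 2026, after the December 3, 2025 deadline, so the action is time-barred.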